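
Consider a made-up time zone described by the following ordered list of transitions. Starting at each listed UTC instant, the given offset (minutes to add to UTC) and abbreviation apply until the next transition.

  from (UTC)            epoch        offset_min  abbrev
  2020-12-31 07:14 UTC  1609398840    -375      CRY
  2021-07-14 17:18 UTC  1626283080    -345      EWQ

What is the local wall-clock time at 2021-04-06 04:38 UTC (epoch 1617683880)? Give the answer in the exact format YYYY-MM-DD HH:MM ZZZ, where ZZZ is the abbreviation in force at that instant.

Query: 2021-04-06 04:38 UTC
Rule 1/2 (CRY, -06:15): 2020-12-31 07:14 UTC ≤ query < 2021-07-14 17:18 UTC
4·60 + 38 - 375 = -97 min
-97 = -1·1440 + 1343; 1343 = 22·60 + 23 → 22:23, 2021-04-06 - 1 day = 2021-04-05
→ 2021-04-05 22:23 CRY

2021-04-05 22:23 CRY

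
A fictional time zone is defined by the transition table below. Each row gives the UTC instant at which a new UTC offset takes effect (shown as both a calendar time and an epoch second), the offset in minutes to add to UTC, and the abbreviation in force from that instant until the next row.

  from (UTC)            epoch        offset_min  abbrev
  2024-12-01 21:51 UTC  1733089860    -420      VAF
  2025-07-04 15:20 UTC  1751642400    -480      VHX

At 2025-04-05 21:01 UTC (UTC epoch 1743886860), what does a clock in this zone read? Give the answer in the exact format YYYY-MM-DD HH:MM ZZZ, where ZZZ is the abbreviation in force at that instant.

Query: 2025-04-05 21:01 UTC
Rule 1/2 (VAF, -07:00): 2024-12-01 21:51 UTC ≤ query < 2025-07-04 15:20 UTC
21·60 + 1 - 420 = 841 min
841 = 0·1440 + 841; 841 = 14·60 + 1 → 14:01, same day
→ 2025-04-05 14:01 VAF

2025-04-05 14:01 VAF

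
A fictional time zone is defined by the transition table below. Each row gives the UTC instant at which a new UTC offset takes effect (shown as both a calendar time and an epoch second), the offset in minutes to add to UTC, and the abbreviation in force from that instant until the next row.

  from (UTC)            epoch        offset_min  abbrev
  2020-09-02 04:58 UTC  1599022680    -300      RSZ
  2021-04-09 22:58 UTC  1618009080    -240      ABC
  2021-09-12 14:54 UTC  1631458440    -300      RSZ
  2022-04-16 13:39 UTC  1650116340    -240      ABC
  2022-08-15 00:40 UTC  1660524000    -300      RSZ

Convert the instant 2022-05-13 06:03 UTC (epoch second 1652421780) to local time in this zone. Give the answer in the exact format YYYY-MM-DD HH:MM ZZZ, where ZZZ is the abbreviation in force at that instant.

Query: 2022-05-13 06:03 UTC
Rule 4/5 (ABC, -04:00): 2022-04-16 13:39 UTC ≤ query < 2022-08-15 00:40 UTC
6·60 + 3 - 240 = 123 min
123 = 0·1440 + 123; 123 = 2·60 + 3 → 02:03, same day
→ 2022-05-13 02:03 ABC

2022-05-13 02:03 ABC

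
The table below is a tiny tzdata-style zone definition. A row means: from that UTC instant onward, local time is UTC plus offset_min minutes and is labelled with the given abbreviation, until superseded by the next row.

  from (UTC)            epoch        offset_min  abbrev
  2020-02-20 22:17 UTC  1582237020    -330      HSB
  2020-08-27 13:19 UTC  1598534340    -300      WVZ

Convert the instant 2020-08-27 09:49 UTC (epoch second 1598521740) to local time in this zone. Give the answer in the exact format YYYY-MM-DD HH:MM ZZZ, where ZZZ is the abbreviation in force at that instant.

Query: 2020-08-27 09:49 UTC
Rule 1/2 (HSB, -05:30): 2020-02-20 22:17 UTC ≤ query < 2020-08-27 13:19 UTC
9·60 + 49 - 330 = 259 min
259 = 0·1440 + 259; 259 = 4·60 + 19 → 04:19, same day
→ 2020-08-27 04:19 HSB

2020-08-27 04:19 HSB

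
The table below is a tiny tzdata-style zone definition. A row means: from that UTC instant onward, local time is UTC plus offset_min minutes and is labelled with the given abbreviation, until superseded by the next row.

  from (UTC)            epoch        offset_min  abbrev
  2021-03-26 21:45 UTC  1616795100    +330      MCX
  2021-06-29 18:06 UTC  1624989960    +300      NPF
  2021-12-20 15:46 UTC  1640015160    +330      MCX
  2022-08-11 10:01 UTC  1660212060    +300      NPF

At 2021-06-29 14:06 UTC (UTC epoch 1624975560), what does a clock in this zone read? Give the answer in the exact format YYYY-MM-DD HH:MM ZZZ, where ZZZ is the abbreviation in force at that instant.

Query: 2021-06-29 14:06 UTC
Rule 1/4 (MCX, +05:30): 2021-03-26 21:45 UTC ≤ query < 2021-06-29 18:06 UTC
14·60 + 6 + 330 = 1176 min
1176 = 0·1440 + 1176; 1176 = 19·60 + 36 → 19:36, same day
→ 2021-06-29 19:36 MCX

2021-06-29 19:36 MCX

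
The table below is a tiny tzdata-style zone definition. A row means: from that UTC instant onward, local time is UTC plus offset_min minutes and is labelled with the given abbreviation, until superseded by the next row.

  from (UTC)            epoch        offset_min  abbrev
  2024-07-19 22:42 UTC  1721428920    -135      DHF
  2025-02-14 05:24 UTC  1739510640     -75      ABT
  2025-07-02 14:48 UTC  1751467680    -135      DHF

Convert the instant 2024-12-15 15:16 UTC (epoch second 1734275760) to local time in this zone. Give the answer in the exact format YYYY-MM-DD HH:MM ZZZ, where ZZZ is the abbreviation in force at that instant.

Query: 2024-12-15 15:16 UTC
Rule 1/3 (DHF, -02:15): 2024-07-19 22:42 UTC ≤ query < 2025-02-14 05:24 UTC
15·60 + 16 - 135 = 781 min
781 = 0·1440 + 781; 781 = 13·60 + 1 → 13:01, same day
→ 2024-12-15 13:01 DHF

2024-12-15 13:01 DHF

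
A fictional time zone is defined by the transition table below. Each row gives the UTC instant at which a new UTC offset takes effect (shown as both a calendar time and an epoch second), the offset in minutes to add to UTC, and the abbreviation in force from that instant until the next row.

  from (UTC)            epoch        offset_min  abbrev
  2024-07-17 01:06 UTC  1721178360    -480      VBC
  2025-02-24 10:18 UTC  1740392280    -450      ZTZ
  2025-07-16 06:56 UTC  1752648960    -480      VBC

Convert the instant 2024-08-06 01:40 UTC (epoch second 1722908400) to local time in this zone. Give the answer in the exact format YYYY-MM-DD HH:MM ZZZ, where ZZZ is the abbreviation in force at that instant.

Query: 2024-08-06 01:40 UTC
Rule 1/3 (VBC, -08:00): 2024-07-17 01:06 UTC ≤ query < 2025-02-24 10:18 UTC
1·60 + 40 - 480 = -380 min
-380 = -1·1440 + 1060; 1060 = 17·60 + 40 → 17:40, 2024-08-06 - 1 day = 2024-08-05
→ 2024-08-05 17:40 VBC

2024-08-05 17:40 VBC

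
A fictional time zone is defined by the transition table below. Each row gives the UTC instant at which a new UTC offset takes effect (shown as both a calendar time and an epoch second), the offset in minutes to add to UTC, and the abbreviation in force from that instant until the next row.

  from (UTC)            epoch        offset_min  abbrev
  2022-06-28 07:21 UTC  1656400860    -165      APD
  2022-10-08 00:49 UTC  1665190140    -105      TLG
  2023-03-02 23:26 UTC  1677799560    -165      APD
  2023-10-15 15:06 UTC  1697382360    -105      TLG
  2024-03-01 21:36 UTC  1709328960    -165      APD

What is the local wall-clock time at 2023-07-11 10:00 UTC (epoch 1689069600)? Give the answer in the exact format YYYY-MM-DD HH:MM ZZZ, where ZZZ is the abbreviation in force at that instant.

Query: 2023-07-11 10:00 UTC
Rule 3/5 (APD, -02:45): 2023-03-02 23:26 UTC ≤ query < 2023-10-15 15:06 UTC
10·60 + 0 - 165 = 435 min
435 = 0·1440 + 435; 435 = 7·60 + 15 → 07:15, same day
→ 2023-07-11 07:15 APD

2023-07-11 07:15 APD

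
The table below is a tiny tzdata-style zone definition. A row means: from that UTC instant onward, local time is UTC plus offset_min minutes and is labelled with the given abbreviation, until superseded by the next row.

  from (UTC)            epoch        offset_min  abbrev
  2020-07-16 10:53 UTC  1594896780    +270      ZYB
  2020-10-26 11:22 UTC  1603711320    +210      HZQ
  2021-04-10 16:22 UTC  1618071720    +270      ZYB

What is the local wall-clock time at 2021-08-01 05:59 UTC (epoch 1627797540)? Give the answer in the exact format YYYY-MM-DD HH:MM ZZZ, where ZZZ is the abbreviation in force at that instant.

2021-08-01 10:29 ZYB

Query: 2021-08-01 05:59 UTC
Rule 3/3 (ZYB, +04:30): 2021-04-10 16:22 UTC ≤ query < +∞
5·60 + 59 + 270 = 629 min
629 = 0·1440 + 629; 629 = 10·60 + 29 → 10:29, same day
→ 2021-08-01 10:29 ZYB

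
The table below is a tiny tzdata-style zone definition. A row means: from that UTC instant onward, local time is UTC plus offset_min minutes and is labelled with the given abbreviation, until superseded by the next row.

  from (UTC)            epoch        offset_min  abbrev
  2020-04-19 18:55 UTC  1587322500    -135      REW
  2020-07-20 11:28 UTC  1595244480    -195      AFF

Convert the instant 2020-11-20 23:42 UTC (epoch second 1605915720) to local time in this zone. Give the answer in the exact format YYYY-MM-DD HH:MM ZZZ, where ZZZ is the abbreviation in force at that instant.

Query: 2020-11-20 23:42 UTC
Rule 2/2 (AFF, -03:15): 2020-07-20 11:28 UTC ≤ query < +∞
23·60 + 42 - 195 = 1227 min
1227 = 0·1440 + 1227; 1227 = 20·60 + 27 → 20:27, same day
→ 2020-11-20 20:27 AFF

2020-11-20 20:27 AFF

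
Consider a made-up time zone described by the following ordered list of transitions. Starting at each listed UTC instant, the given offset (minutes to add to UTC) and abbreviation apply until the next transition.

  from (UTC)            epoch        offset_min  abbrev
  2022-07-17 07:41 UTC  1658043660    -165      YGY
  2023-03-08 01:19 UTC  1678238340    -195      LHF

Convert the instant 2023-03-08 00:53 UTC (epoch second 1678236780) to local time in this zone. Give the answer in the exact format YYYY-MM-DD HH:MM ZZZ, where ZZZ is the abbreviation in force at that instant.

Query: 2023-03-08 00:53 UTC
Rule 1/2 (YGY, -02:45): 2022-07-17 07:41 UTC ≤ query < 2023-03-08 01:19 UTC
0·60 + 53 - 165 = -112 min
-112 = -1·1440 + 1328; 1328 = 22·60 + 8 → 22:08, 2023-03-08 - 1 day = 2023-03-07
→ 2023-03-07 22:08 YGY

2023-03-07 22:08 YGY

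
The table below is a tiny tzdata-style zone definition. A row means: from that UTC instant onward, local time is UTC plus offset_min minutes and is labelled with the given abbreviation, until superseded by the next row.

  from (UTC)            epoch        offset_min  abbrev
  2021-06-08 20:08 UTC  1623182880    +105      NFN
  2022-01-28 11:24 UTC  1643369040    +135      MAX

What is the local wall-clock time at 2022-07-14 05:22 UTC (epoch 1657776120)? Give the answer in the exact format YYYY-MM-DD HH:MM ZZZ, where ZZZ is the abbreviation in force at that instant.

2022-07-14 07:37 MAX

Query: 2022-07-14 05:22 UTC
Rule 2/2 (MAX, +02:15): 2022-01-28 11:24 UTC ≤ query < +∞
5·60 + 22 + 135 = 457 min
457 = 0·1440 + 457; 457 = 7·60 + 37 → 07:37, same day
→ 2022-07-14 07:37 MAX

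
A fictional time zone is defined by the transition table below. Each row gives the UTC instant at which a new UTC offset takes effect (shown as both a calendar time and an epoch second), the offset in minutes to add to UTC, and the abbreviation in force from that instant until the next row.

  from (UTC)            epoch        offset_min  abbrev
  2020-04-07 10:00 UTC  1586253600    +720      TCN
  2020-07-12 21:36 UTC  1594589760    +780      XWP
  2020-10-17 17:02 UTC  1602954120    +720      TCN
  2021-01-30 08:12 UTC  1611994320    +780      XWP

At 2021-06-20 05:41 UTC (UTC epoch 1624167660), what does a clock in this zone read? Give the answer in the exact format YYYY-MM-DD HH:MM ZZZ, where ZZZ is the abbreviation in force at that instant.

Query: 2021-06-20 05:41 UTC
Rule 4/4 (XWP, +13:00): 2021-01-30 08:12 UTC ≤ query < +∞
5·60 + 41 + 780 = 1121 min
1121 = 0·1440 + 1121; 1121 = 18·60 + 41 → 18:41, same day
→ 2021-06-20 18:41 XWP

2021-06-20 18:41 XWP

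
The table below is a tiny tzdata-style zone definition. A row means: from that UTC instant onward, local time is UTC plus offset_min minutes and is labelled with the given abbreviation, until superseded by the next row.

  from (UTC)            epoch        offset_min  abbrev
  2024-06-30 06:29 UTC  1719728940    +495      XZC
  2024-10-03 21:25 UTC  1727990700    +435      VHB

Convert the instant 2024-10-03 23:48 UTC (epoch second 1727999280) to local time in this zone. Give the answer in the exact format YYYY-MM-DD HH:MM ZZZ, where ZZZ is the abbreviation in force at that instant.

Query: 2024-10-03 23:48 UTC
Rule 2/2 (VHB, +07:15): 2024-10-03 21:25 UTC ≤ query < +∞
23·60 + 48 + 435 = 1863 min
1863 = 1·1440 + 423; 423 = 7·60 + 3 → 07:03, 2024-10-03 + 1 day = 2024-10-04
→ 2024-10-04 07:03 VHB

2024-10-04 07:03 VHB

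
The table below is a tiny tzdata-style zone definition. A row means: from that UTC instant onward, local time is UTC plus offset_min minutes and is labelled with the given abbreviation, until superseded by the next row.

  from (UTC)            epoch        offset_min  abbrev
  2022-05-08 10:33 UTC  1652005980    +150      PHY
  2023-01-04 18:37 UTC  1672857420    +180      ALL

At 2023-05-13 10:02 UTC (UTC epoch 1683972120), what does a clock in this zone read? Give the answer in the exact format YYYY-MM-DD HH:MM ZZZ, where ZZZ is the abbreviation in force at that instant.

Query: 2023-05-13 10:02 UTC
Rule 2/2 (ALL, +03:00): 2023-01-04 18:37 UTC ≤ query < +∞
10·60 + 2 + 180 = 782 min
782 = 0·1440 + 782; 782 = 13·60 + 2 → 13:02, same day
→ 2023-05-13 13:02 ALL

2023-05-13 13:02 ALL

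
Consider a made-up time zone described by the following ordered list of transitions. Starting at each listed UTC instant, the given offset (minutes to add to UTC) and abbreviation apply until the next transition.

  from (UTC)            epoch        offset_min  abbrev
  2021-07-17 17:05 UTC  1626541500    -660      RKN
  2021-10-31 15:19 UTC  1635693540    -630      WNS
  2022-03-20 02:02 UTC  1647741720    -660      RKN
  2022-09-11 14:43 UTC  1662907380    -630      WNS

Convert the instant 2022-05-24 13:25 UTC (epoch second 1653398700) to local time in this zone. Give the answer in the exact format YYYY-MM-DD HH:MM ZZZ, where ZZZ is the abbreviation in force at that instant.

2022-05-24 02:25 RKN

Query: 2022-05-24 13:25 UTC
Rule 3/4 (RKN, -11:00): 2022-03-20 02:02 UTC ≤ query < 2022-09-11 14:43 UTC
13·60 + 25 - 660 = 145 min
145 = 0·1440 + 145; 145 = 2·60 + 25 → 02:25, same day
→ 2022-05-24 02:25 RKN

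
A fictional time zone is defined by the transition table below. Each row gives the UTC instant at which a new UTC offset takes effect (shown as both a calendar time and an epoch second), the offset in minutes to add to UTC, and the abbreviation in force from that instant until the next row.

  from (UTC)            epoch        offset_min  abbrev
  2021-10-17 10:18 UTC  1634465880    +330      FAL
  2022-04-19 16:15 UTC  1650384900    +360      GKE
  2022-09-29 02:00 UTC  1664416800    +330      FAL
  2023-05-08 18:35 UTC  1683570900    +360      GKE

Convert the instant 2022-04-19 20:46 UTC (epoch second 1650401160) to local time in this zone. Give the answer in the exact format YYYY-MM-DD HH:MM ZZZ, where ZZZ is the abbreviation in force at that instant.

Query: 2022-04-19 20:46 UTC
Rule 2/4 (GKE, +06:00): 2022-04-19 16:15 UTC ≤ query < 2022-09-29 02:00 UTC
20·60 + 46 + 360 = 1606 min
1606 = 1·1440 + 166; 166 = 2·60 + 46 → 02:46, 2022-04-19 + 1 day = 2022-04-20
→ 2022-04-20 02:46 GKE

2022-04-20 02:46 GKE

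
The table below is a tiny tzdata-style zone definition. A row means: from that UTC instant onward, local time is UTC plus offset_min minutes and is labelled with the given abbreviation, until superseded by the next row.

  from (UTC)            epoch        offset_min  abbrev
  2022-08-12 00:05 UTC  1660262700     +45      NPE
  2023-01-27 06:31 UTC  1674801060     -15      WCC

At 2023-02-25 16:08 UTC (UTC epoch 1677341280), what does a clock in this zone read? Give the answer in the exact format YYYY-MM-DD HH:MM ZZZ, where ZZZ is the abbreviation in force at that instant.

Query: 2023-02-25 16:08 UTC
Rule 2/2 (WCC, -00:15): 2023-01-27 06:31 UTC ≤ query < +∞
16·60 + 8 - 15 = 953 min
953 = 0·1440 + 953; 953 = 15·60 + 53 → 15:53, same day
→ 2023-02-25 15:53 WCC

2023-02-25 15:53 WCC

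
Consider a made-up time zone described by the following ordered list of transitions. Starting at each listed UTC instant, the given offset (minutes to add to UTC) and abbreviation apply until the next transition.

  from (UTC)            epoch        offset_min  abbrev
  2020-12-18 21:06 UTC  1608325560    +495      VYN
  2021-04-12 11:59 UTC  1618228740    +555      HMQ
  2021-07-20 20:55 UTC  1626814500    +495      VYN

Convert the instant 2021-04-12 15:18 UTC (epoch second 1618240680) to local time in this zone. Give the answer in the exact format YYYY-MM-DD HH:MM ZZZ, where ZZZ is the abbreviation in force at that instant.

Query: 2021-04-12 15:18 UTC
Rule 2/3 (HMQ, +09:15): 2021-04-12 11:59 UTC ≤ query < 2021-07-20 20:55 UTC
15·60 + 18 + 555 = 1473 min
1473 = 1·1440 + 33; 33 = 0·60 + 33 → 00:33, 2021-04-12 + 1 day = 2021-04-13
→ 2021-04-13 00:33 HMQ

2021-04-13 00:33 HMQ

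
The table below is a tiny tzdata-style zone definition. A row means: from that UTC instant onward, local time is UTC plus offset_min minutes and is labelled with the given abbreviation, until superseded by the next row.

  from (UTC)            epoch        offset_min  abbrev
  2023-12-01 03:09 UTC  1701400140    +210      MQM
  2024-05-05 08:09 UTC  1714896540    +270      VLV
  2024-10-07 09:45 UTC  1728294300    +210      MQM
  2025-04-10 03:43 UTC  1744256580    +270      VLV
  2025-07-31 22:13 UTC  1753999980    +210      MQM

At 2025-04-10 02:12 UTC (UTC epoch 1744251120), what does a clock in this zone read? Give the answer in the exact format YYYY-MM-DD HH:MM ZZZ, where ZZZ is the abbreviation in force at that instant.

2025-04-10 05:42 MQM

Query: 2025-04-10 02:12 UTC
Rule 3/5 (MQM, +03:30): 2024-10-07 09:45 UTC ≤ query < 2025-04-10 03:43 UTC
2·60 + 12 + 210 = 342 min
342 = 0·1440 + 342; 342 = 5·60 + 42 → 05:42, same day
→ 2025-04-10 05:42 MQM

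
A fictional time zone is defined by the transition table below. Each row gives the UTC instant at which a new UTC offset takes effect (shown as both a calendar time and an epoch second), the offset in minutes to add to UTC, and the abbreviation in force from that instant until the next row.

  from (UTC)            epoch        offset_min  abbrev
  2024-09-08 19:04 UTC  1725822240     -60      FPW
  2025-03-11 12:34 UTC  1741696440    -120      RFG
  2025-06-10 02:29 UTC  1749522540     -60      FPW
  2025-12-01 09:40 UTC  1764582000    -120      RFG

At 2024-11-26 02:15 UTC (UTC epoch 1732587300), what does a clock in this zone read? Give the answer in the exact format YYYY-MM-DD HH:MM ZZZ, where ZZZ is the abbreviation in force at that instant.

Query: 2024-11-26 02:15 UTC
Rule 1/4 (FPW, -01:00): 2024-09-08 19:04 UTC ≤ query < 2025-03-11 12:34 UTC
2·60 + 15 - 60 = 75 min
75 = 0·1440 + 75; 75 = 1·60 + 15 → 01:15, same day
→ 2024-11-26 01:15 FPW

2024-11-26 01:15 FPW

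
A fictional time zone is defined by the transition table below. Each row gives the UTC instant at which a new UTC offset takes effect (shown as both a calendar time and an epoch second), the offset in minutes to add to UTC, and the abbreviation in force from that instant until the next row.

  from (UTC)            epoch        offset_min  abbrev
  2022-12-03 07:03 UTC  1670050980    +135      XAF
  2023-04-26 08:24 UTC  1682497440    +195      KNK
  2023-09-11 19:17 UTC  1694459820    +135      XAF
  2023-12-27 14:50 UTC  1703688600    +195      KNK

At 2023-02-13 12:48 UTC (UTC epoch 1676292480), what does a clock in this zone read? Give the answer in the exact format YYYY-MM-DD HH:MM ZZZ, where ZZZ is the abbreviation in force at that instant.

Query: 2023-02-13 12:48 UTC
Rule 1/4 (XAF, +02:15): 2022-12-03 07:03 UTC ≤ query < 2023-04-26 08:24 UTC
12·60 + 48 + 135 = 903 min
903 = 0·1440 + 903; 903 = 15·60 + 3 → 15:03, same day
→ 2023-02-13 15:03 XAF

2023-02-13 15:03 XAF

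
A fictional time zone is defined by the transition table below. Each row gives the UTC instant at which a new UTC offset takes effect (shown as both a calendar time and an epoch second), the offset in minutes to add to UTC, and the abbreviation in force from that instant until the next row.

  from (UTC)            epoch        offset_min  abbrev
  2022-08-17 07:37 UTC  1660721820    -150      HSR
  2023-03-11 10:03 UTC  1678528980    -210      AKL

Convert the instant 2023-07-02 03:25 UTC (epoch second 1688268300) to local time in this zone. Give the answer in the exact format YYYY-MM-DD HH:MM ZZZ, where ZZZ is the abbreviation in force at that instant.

Query: 2023-07-02 03:25 UTC
Rule 2/2 (AKL, -03:30): 2023-03-11 10:03 UTC ≤ query < +∞
3·60 + 25 - 210 = -5 min
-5 = -1·1440 + 1435; 1435 = 23·60 + 55 → 23:55, 2023-07-02 - 1 day = 2023-07-01
→ 2023-07-01 23:55 AKL

2023-07-01 23:55 AKL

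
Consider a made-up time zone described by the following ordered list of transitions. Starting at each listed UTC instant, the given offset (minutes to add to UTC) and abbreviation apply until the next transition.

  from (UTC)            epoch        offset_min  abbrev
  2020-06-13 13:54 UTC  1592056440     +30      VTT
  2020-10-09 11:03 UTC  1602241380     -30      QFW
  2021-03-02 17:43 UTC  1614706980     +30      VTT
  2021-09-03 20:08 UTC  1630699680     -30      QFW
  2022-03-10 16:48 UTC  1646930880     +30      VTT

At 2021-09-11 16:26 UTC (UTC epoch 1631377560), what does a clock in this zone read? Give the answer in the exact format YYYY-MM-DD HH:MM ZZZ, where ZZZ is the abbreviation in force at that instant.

Query: 2021-09-11 16:26 UTC
Rule 4/5 (QFW, -00:30): 2021-09-03 20:08 UTC ≤ query < 2022-03-10 16:48 UTC
16·60 + 26 - 30 = 956 min
956 = 0·1440 + 956; 956 = 15·60 + 56 → 15:56, same day
→ 2021-09-11 15:56 QFW

2021-09-11 15:56 QFW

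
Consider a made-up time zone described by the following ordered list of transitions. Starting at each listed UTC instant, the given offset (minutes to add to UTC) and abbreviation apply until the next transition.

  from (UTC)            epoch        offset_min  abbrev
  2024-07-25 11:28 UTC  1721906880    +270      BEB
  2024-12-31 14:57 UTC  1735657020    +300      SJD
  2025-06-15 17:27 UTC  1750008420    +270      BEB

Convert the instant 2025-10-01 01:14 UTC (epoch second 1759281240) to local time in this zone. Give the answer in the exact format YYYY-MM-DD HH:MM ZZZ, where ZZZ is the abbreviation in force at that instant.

2025-10-01 05:44 BEB

Query: 2025-10-01 01:14 UTC
Rule 3/3 (BEB, +04:30): 2025-06-15 17:27 UTC ≤ query < +∞
1·60 + 14 + 270 = 344 min
344 = 0·1440 + 344; 344 = 5·60 + 44 → 05:44, same day
→ 2025-10-01 05:44 BEB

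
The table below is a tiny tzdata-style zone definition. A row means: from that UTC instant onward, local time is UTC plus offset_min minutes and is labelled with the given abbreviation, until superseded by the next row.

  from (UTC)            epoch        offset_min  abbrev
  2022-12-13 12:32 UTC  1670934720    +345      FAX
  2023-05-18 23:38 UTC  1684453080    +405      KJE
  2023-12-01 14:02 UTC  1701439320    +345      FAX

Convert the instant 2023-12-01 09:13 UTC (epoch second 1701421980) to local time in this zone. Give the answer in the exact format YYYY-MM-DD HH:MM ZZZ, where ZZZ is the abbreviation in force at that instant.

Query: 2023-12-01 09:13 UTC
Rule 2/3 (KJE, +06:45): 2023-05-18 23:38 UTC ≤ query < 2023-12-01 14:02 UTC
9·60 + 13 + 405 = 958 min
958 = 0·1440 + 958; 958 = 15·60 + 58 → 15:58, same day
→ 2023-12-01 15:58 KJE

2023-12-01 15:58 KJE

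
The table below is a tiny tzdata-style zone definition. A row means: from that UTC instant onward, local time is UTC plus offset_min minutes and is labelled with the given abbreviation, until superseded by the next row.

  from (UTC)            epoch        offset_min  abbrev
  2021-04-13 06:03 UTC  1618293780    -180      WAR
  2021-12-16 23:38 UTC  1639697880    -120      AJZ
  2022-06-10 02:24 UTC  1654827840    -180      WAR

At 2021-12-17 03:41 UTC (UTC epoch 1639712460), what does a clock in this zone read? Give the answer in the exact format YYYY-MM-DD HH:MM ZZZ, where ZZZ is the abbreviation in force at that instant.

2021-12-17 01:41 AJZ

Query: 2021-12-17 03:41 UTC
Rule 2/3 (AJZ, -02:00): 2021-12-16 23:38 UTC ≤ query < 2022-06-10 02:24 UTC
3·60 + 41 - 120 = 101 min
101 = 0·1440 + 101; 101 = 1·60 + 41 → 01:41, same day
→ 2021-12-17 01:41 AJZ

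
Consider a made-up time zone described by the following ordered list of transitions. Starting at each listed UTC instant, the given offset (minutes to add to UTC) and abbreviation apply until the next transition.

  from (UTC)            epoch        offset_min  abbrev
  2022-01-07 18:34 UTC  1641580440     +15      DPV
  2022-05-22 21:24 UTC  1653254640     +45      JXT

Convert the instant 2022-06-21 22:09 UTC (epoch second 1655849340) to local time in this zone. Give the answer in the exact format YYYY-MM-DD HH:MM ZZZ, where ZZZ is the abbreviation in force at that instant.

Query: 2022-06-21 22:09 UTC
Rule 2/2 (JXT, +00:45): 2022-05-22 21:24 UTC ≤ query < +∞
22·60 + 9 + 45 = 1374 min
1374 = 0·1440 + 1374; 1374 = 22·60 + 54 → 22:54, same day
→ 2022-06-21 22:54 JXT

2022-06-21 22:54 JXT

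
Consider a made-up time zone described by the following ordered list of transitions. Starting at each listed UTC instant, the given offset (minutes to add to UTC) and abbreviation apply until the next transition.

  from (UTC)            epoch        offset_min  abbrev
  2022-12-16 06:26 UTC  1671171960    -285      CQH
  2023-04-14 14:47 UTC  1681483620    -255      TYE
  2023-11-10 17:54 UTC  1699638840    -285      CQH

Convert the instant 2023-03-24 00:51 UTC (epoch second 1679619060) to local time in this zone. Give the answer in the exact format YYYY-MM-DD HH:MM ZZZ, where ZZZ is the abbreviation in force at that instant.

2023-03-23 20:06 CQH

Query: 2023-03-24 00:51 UTC
Rule 1/3 (CQH, -04:45): 2022-12-16 06:26 UTC ≤ query < 2023-04-14 14:47 UTC
0·60 + 51 - 285 = -234 min
-234 = -1·1440 + 1206; 1206 = 20·60 + 6 → 20:06, 2023-03-24 - 1 day = 2023-03-23
→ 2023-03-23 20:06 CQH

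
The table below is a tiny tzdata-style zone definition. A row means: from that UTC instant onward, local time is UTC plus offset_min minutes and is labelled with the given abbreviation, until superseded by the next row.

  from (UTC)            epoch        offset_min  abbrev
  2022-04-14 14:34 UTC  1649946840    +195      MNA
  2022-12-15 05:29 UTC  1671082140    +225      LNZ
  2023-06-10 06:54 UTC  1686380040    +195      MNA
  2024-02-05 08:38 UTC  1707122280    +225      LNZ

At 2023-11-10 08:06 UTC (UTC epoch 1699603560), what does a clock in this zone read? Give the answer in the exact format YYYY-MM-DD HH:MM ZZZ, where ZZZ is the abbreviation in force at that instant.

Query: 2023-11-10 08:06 UTC
Rule 3/4 (MNA, +03:15): 2023-06-10 06:54 UTC ≤ query < 2024-02-05 08:38 UTC
8·60 + 6 + 195 = 681 min
681 = 0·1440 + 681; 681 = 11·60 + 21 → 11:21, same day
→ 2023-11-10 11:21 MNA

2023-11-10 11:21 MNA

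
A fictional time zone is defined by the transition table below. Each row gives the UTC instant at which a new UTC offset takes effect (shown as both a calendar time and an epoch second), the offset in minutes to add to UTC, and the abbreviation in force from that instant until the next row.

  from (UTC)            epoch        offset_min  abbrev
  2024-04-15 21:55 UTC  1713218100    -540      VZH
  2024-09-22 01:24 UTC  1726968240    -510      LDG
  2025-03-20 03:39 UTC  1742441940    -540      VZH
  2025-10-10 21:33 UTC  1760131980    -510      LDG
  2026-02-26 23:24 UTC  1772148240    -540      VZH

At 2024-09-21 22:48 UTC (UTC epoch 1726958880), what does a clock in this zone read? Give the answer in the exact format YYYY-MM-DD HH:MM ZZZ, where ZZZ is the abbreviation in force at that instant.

2024-09-21 13:48 VZH

Query: 2024-09-21 22:48 UTC
Rule 1/5 (VZH, -09:00): 2024-04-15 21:55 UTC ≤ query < 2024-09-22 01:24 UTC
22·60 + 48 - 540 = 828 min
828 = 0·1440 + 828; 828 = 13·60 + 48 → 13:48, same day
→ 2024-09-21 13:48 VZH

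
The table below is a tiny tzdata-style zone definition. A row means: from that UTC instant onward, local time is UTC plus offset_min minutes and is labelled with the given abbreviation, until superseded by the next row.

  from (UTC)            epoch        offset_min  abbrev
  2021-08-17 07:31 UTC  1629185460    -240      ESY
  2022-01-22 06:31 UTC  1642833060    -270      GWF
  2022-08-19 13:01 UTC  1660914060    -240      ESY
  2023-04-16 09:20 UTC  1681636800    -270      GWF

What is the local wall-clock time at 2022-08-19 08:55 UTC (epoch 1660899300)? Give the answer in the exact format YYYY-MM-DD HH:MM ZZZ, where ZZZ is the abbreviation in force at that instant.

2022-08-19 04:25 GWF

Query: 2022-08-19 08:55 UTC
Rule 2/4 (GWF, -04:30): 2022-01-22 06:31 UTC ≤ query < 2022-08-19 13:01 UTC
8·60 + 55 - 270 = 265 min
265 = 0·1440 + 265; 265 = 4·60 + 25 → 04:25, same day
→ 2022-08-19 04:25 GWF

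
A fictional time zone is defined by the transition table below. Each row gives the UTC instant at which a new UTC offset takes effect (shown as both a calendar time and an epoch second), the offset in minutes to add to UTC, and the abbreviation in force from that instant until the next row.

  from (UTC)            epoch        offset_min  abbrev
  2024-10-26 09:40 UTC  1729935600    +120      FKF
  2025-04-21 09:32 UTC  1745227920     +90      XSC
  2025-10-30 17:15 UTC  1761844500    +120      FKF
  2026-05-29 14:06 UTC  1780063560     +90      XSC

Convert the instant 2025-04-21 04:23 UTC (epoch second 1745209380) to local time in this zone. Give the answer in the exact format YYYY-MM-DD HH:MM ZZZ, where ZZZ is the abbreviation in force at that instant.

2025-04-21 06:23 FKF

Query: 2025-04-21 04:23 UTC
Rule 1/4 (FKF, +02:00): 2024-10-26 09:40 UTC ≤ query < 2025-04-21 09:32 UTC
4·60 + 23 + 120 = 383 min
383 = 0·1440 + 383; 383 = 6·60 + 23 → 06:23, same day
→ 2025-04-21 06:23 FKF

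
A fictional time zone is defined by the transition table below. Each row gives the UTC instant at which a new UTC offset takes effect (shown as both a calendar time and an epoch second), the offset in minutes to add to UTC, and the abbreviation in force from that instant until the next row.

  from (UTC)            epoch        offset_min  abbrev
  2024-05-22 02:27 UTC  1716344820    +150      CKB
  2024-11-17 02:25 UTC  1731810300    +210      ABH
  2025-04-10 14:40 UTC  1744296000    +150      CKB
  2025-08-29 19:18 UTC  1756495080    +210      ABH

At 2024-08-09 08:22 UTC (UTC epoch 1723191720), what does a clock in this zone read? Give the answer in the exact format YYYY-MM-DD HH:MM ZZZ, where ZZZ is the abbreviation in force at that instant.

Query: 2024-08-09 08:22 UTC
Rule 1/4 (CKB, +02:30): 2024-05-22 02:27 UTC ≤ query < 2024-11-17 02:25 UTC
8·60 + 22 + 150 = 652 min
652 = 0·1440 + 652; 652 = 10·60 + 52 → 10:52, same day
→ 2024-08-09 10:52 CKB

2024-08-09 10:52 CKB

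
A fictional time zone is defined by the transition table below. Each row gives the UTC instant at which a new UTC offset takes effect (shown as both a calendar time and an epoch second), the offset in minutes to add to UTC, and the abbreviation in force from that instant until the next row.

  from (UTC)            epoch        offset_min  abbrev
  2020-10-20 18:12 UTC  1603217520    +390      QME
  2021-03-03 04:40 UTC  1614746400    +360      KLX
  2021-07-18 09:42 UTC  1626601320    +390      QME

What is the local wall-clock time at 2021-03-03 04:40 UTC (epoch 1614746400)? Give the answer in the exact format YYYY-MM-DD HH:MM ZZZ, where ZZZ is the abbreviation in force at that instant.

Query: 2021-03-03 04:40 UTC
Rule 2/3 (KLX, +06:00): 2021-03-03 04:40 UTC ≤ query < 2021-07-18 09:42 UTC
4·60 + 40 + 360 = 640 min
640 = 0·1440 + 640; 640 = 10·60 + 40 → 10:40, same day
→ 2021-03-03 10:40 KLX

2021-03-03 10:40 KLX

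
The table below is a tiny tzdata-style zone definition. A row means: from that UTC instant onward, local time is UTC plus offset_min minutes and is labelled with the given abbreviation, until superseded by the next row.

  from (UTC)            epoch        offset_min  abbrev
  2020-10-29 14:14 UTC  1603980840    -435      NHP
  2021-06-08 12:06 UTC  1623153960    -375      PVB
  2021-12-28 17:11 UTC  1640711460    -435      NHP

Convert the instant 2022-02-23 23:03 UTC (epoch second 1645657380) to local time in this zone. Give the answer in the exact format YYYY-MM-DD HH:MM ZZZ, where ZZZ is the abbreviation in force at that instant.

2022-02-23 15:48 NHP

Query: 2022-02-23 23:03 UTC
Rule 3/3 (NHP, -07:15): 2021-12-28 17:11 UTC ≤ query < +∞
23·60 + 3 - 435 = 948 min
948 = 0·1440 + 948; 948 = 15·60 + 48 → 15:48, same day
→ 2022-02-23 15:48 NHP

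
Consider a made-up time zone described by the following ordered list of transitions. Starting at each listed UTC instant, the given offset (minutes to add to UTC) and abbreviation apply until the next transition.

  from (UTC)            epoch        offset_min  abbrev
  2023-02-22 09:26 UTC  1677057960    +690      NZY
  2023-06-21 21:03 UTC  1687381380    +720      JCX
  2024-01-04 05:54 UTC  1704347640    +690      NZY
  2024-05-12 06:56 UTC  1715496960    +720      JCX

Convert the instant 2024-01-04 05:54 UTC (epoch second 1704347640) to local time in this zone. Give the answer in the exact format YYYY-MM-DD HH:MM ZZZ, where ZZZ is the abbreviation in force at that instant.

2024-01-04 17:24 NZY

Query: 2024-01-04 05:54 UTC
Rule 3/4 (NZY, +11:30): 2024-01-04 05:54 UTC ≤ query < 2024-05-12 06:56 UTC
5·60 + 54 + 690 = 1044 min
1044 = 0·1440 + 1044; 1044 = 17·60 + 24 → 17:24, same day
→ 2024-01-04 17:24 NZY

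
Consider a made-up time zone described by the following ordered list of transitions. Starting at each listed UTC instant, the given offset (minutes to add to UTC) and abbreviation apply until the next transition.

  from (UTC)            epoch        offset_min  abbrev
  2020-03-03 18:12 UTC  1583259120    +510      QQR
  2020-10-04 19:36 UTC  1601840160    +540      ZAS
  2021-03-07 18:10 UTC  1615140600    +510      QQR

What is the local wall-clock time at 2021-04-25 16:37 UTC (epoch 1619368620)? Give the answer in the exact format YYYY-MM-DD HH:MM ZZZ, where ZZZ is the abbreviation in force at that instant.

Query: 2021-04-25 16:37 UTC
Rule 3/3 (QQR, +08:30): 2021-03-07 18:10 UTC ≤ query < +∞
16·60 + 37 + 510 = 1507 min
1507 = 1·1440 + 67; 67 = 1·60 + 7 → 01:07, 2021-04-25 + 1 day = 2021-04-26
→ 2021-04-26 01:07 QQR

2021-04-26 01:07 QQR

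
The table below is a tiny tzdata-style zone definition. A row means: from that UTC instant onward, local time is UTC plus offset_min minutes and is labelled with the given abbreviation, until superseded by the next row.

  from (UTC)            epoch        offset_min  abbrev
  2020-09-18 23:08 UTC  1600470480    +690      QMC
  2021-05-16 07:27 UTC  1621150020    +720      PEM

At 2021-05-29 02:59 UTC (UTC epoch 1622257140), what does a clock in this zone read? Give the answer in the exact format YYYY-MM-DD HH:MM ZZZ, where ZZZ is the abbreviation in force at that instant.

2021-05-29 14:59 PEM

Query: 2021-05-29 02:59 UTC
Rule 2/2 (PEM, +12:00): 2021-05-16 07:27 UTC ≤ query < +∞
2·60 + 59 + 720 = 899 min
899 = 0·1440 + 899; 899 = 14·60 + 59 → 14:59, same day
→ 2021-05-29 14:59 PEM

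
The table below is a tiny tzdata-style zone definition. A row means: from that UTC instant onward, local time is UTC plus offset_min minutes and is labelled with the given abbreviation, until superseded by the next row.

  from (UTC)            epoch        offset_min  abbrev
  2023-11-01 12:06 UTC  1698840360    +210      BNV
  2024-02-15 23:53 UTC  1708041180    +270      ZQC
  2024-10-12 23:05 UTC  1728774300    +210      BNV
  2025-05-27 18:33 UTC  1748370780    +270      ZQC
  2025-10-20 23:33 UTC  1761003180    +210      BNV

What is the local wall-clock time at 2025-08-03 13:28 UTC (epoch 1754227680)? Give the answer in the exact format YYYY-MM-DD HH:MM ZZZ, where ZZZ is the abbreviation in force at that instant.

2025-08-03 17:58 ZQC

Query: 2025-08-03 13:28 UTC
Rule 4/5 (ZQC, +04:30): 2025-05-27 18:33 UTC ≤ query < 2025-10-20 23:33 UTC
13·60 + 28 + 270 = 1078 min
1078 = 0·1440 + 1078; 1078 = 17·60 + 58 → 17:58, same day
→ 2025-08-03 17:58 ZQC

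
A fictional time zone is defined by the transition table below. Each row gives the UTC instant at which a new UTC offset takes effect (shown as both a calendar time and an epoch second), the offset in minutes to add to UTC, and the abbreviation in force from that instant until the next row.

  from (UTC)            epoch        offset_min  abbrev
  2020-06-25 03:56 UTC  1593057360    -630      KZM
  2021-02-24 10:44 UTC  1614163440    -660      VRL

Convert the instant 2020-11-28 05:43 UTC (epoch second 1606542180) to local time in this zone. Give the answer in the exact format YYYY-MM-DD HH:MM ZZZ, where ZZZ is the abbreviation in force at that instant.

Query: 2020-11-28 05:43 UTC
Rule 1/2 (KZM, -10:30): 2020-06-25 03:56 UTC ≤ query < 2021-02-24 10:44 UTC
5·60 + 43 - 630 = -287 min
-287 = -1·1440 + 1153; 1153 = 19·60 + 13 → 19:13, 2020-11-28 - 1 day = 2020-11-27
→ 2020-11-27 19:13 KZM

2020-11-27 19:13 KZM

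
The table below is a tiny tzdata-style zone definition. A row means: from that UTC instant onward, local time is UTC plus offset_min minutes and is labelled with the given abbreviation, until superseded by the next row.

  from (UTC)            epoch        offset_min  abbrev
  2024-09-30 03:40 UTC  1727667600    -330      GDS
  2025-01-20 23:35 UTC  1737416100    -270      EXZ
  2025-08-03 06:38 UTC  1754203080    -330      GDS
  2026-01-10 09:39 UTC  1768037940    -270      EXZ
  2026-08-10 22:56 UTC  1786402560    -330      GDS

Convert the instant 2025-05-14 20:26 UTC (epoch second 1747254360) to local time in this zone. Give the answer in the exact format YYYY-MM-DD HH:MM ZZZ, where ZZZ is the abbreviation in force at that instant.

2025-05-14 15:56 EXZ

Query: 2025-05-14 20:26 UTC
Rule 2/5 (EXZ, -04:30): 2025-01-20 23:35 UTC ≤ query < 2025-08-03 06:38 UTC
20·60 + 26 - 270 = 956 min
956 = 0·1440 + 956; 956 = 15·60 + 56 → 15:56, same day
→ 2025-05-14 15:56 EXZ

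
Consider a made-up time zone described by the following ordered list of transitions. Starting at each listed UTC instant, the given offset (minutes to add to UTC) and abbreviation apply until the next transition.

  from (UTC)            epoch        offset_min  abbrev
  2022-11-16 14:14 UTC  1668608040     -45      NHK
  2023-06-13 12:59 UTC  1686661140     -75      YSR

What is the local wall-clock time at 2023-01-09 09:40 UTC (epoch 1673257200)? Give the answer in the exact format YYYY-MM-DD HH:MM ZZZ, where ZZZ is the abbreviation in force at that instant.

Query: 2023-01-09 09:40 UTC
Rule 1/2 (NHK, -00:45): 2022-11-16 14:14 UTC ≤ query < 2023-06-13 12:59 UTC
9·60 + 40 - 45 = 535 min
535 = 0·1440 + 535; 535 = 8·60 + 55 → 08:55, same day
→ 2023-01-09 08:55 NHK

2023-01-09 08:55 NHK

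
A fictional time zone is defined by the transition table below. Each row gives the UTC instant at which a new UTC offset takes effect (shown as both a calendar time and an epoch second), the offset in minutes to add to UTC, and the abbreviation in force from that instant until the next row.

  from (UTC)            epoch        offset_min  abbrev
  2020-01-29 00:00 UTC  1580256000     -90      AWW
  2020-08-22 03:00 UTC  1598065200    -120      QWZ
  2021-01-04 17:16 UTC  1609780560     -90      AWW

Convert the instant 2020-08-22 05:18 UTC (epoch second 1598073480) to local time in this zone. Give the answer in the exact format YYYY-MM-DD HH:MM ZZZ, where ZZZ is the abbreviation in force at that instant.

Query: 2020-08-22 05:18 UTC
Rule 2/3 (QWZ, -02:00): 2020-08-22 03:00 UTC ≤ query < 2021-01-04 17:16 UTC
5·60 + 18 - 120 = 198 min
198 = 0·1440 + 198; 198 = 3·60 + 18 → 03:18, same day
→ 2020-08-22 03:18 QWZ

2020-08-22 03:18 QWZ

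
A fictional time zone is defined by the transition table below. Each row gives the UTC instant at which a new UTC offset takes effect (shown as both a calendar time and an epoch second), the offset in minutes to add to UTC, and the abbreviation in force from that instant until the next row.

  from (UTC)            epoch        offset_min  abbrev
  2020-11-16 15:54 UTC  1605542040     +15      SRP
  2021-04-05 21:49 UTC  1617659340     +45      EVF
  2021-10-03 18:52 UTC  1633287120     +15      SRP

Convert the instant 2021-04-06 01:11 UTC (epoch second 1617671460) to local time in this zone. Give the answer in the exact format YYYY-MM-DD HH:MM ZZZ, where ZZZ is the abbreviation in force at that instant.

Query: 2021-04-06 01:11 UTC
Rule 2/3 (EVF, +00:45): 2021-04-05 21:49 UTC ≤ query < 2021-10-03 18:52 UTC
1·60 + 11 + 45 = 116 min
116 = 0·1440 + 116; 116 = 1·60 + 56 → 01:56, same day
→ 2021-04-06 01:56 EVF

2021-04-06 01:56 EVF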